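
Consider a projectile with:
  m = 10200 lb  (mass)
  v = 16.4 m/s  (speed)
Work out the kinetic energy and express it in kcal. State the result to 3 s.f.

149 kcal

Directly: KE = ½mv².
m = 10200 lb = 4627 kg; v = 16.4 m/s.
KE = 6.222×10^5 J
6.222×10^5 J × (1 kcal / 4184 J) = 148.7 kcal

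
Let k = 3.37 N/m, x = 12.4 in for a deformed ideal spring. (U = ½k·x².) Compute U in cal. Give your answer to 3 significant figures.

0.0400 cal

U is given directly by: U = ½kx².
k = 3.37 N/m; x = 12.4 in = 0.3150 m.
U = 0.1672 J
0.1672 J × (1 cal / 4.184 J) = 0.03995 cal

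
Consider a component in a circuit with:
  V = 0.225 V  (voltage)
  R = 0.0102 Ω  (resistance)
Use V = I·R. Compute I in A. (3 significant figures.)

22.1 A

From Ohm's law: I = V/R.
V = 0.225 V; R = 0.0102 Ω.
I = 22.06 A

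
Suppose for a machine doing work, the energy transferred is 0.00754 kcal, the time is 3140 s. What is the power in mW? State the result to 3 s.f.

P is given directly by: P = W/t.
W = 0.00754 kcal = 31.55 J; t = 3140 s.
P = 0.01005 W
0.01005 W × (1 mW / 0.001000 W) = 10.05 mW

10.0 mW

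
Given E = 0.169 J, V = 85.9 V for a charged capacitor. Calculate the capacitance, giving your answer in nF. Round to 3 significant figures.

Rearranging E = ½C·V² for C: C = 2E/V².
E = 0.169 J; V = 85.9 V.
C = 4.581×10^-5 F
4.581×10^-5 F × (1 nF / 1.000×10^-9 F) = 45807 nF

45800 nF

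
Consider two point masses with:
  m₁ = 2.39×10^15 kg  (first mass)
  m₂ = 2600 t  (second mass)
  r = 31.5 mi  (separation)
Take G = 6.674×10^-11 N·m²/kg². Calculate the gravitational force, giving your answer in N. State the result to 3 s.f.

161 N

From Newton's law of gravitation: F = Gm₁m₂/r².
m₁ = 2.39×10^15 kg; m₂ = 2600 t = 2.600×10^6 kg; r = 31.5 mi = 50694 m; G = 6.674×10^-11 N·m²/kg².
F = 161.4 N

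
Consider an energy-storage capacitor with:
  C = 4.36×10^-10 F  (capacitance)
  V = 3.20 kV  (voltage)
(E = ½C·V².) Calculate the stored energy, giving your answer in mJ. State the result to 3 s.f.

2.23 mJ

E is given directly by: E = ½CV².
C = 4.36×10^-10 F; V = 3.20 kV = 3200 V.
E = 0.002232 J  (the unit combination reduces to kg·m²/s² = J)
0.002232 J × (1 mJ / 0.001000 J) = 2.232 mJ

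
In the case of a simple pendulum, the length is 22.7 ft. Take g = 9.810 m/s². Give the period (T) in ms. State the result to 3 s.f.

5280 ms

T is given directly by: T = 2π√(L/g).
L = 22.7 ft = 6.919 m; g = 9.810 m/s².
T = 5.277 s
5.277 s × (1 ms / 0.001000 s) = 5277 ms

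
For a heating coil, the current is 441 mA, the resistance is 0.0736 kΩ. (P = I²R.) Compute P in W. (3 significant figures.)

14.3 W

P is given directly by: P = I²R.
I = 441 mA = 0.4410 A; R = 0.0736 kΩ = 73.60 Ω.
P = 14.31 W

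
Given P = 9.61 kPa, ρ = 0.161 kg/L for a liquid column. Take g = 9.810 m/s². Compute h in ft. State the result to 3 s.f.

20.0 ft

Rearranging P = ρ·g·h for h: h = P/(ρ·g).
P = 9.61 kPa = 9610 Pa; ρ = 0.161 kg/L = 161.0 kg/m³; g = 9.810 m/s².
h = 6.085 m
6.085 m × (1 ft / 0.3048 m) = 19.96 ft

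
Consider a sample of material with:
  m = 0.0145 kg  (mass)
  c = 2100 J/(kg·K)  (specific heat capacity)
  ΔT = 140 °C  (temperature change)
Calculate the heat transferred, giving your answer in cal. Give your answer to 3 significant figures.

Directly: Q = mcΔT.
m = 0.0145 kg; c = 2100 J/(kg·K); ΔT = 140 °C = 140.0 K.
Q = 4263 J
4263 J × (1 cal / 4.184 J) = 1019 cal

1020 cal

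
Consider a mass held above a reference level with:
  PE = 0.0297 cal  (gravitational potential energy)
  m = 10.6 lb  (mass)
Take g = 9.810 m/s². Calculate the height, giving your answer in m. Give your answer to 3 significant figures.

0.00263 m

Rearranging PE = m·g·h for h: h = PE/(m·g).
PE = 0.0297 cal = 0.1243 J; m = 10.6 lb = 4.808 kg; g = 9.810 m/s².
h = 0.002635 m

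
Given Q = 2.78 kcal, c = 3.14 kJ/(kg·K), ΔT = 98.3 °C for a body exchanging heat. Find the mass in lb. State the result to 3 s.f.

Rearranging Q = m·c·ΔT for m: m = Q/(c·ΔT).
Q = 2.78 kcal = 11632 J; c = 3.14 kJ/(kg·K) = 3140 J/(kg·K); ΔT = 98.3 °C = 98.30 K.
m = 0.03768 kg
0.03768 kg × (1 lb / 0.4536 kg) = 0.08308 lb

0.0831 lb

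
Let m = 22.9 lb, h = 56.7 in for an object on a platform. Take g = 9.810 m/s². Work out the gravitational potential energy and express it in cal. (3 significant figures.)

35.1 cal

PE is given directly by: PE = mgh.
m = 22.9 lb = 10.39 kg; h = 56.7 in = 1.440 m; g = 9.810 m/s².
PE = 146.8 J
146.8 J × (1 cal / 4.184 J) = 35.07 cal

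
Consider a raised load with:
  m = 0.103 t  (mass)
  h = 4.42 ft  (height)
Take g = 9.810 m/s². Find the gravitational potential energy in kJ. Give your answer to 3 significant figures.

PE is given directly by: PE = mgh.
m = 0.103 t = 103.0 kg; h = 4.42 ft = 1.347 m; g = 9.810 m/s².
PE = 1361 J
1361 J × (1 kJ / 1000 J) = 1.361 kJ

1.36 kJ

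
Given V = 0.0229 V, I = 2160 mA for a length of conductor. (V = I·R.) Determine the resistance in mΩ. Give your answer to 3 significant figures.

10.6 mΩ

From Ohm's law: R = V/I.
V = 0.0229 V; I = 2160 mA = 2.160 A.
R = 0.01060 Ω
0.01060 Ω × (1 mΩ / 0.001000 Ω) = 10.60 mΩ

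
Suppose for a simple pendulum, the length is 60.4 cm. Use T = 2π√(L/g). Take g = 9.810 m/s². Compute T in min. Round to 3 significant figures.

0.0260 min

Directly: T = 2π√(L/g).
L = 60.4 cm = 0.6040 m; g = 9.810 m/s².
T = 1.559 s
1.559 s × (1 min / 60.00 s) = 0.02598 min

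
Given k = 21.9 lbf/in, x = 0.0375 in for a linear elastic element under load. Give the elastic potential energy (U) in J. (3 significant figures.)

Directly: U = ½kx².
k = 21.9 lbf/in = 3835 N/m; x = 0.0375 in = 9.525×10^-4 m.
U = 0.001740 J  (the unit combination reduces to kg·m²/s² = J)

0.00174 J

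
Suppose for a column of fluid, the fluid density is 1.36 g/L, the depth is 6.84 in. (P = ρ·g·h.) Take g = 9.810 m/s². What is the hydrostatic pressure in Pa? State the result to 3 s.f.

2.32 Pa

Directly: P = ρgh.
ρ = 1.36 g/L = 1.360 kg/m³; h = 6.84 in = 0.1737 m; g = 9.810 m/s².
P = 2.318 Pa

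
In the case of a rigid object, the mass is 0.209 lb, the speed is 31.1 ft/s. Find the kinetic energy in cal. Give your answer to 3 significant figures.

KE is given directly by: KE = ½mv².
m = 0.209 lb = 0.09480 kg; v = 31.1 ft/s = 9.479 m/s.
KE = 4.259 J  (the unit combination reduces to kg·m²/s² = J)
4.259 J × (1 cal / 4.184 J) = 1.018 cal

1.02 cal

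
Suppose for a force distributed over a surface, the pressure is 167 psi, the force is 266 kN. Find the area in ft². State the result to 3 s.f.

2.49 ft²

Solving P = F/A for A: A = F/P.
P = 167 psi = 1.151×10^6 Pa; F = 266 kN = 2.660×10^5 N.
A = 0.2310 m²
0.2310 m² × (1 ft² / 0.09290 m²) = 2.487 ft²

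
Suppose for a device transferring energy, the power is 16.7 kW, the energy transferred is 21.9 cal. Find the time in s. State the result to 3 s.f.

Rearranging P = W/t for t: t = W/P.
P = 16.7 kW = 16700 W; W = 21.9 cal = 91.63 J.
t = 0.005487 s

0.00549 s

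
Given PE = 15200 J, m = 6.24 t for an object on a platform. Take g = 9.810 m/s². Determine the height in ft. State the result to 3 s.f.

Rearranging PE = m·g·h for h: h = PE/(m·g).
PE = 15200 J; m = 6.24 t = 6240 kg; g = 9.810 m/s².
h = 0.2483 m
0.2483 m × (1 ft / 0.3048 m) = 0.8147 ft

0.815 ft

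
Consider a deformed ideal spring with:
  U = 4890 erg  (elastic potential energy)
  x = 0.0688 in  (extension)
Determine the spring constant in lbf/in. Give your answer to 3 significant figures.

1.83 lbf/in

Rearranging: k = 2U/x².
U = 4890 erg = 4.890×10^-4 J; x = 0.0688 in = 0.001748 m.
k = 320.3 N/m
320.3 N/m × (1 lbf/in / 175.1 N/m) = 1.829 lbf/in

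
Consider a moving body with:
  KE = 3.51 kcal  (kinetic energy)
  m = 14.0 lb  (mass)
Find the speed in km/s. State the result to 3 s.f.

Rearranging: v = √(2·KE/m).
KE = 3.51 kcal = 14686 J; m = 14.0 lb = 6.350 kg.
v = 68.01 m/s
68.01 m/s × (1 km/s / 1000 m/s) = 0.06801 km/s

0.0680 km/s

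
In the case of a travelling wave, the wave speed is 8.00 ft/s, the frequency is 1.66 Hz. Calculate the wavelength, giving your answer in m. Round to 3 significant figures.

Rearranging v = f·λ for λ: λ = v/f.
v = 8.00 ft/s = 2.438 m/s; f = 1.66 Hz.
λ = 1.469 m

1.47 m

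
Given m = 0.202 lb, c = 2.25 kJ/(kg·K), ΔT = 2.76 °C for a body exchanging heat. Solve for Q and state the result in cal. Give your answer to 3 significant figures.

Q is given directly by: Q = mcΔT.
m = 0.202 lb = 0.09163 kg; c = 2.25 kJ/(kg·K) = 2250 J/(kg·K); ΔT = 2.76 °C = 2.760 K.
Q = 569.0 J
569.0 J × (1 cal / 4.184 J) = 136.0 cal

136 cal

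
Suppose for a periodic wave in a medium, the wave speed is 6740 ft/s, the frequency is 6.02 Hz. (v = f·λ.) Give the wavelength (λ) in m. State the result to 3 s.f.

341 m

Rearranging: λ = v/f.
v = 6740 ft/s = 2054 m/s; f = 6.02 Hz.
λ = 341.3 m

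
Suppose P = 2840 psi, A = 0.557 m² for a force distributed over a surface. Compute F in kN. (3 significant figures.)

10900 kN

Rearranging: F = P·A.
P = 2840 psi = 1.958×10^7 Pa; A = 0.557 m².
F = 1.091×10^7 N
1.091×10^7 N × (1 kN / 1000 N) = 10907 kN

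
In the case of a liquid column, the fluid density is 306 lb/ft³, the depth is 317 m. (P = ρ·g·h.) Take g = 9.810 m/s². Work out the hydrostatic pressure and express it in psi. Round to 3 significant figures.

P is given directly by: P = ρgh.
ρ = 306 lb/ft³ = 4902 kg/m³; h = 317 m; g = 9.810 m/s².
P = 1.524×10^7 Pa  (the unit combination reduces to kg/(m·s²) = Pa)
1.524×10^7 Pa × (1 psi / 6895 Pa) = 2211 psi

2210 psi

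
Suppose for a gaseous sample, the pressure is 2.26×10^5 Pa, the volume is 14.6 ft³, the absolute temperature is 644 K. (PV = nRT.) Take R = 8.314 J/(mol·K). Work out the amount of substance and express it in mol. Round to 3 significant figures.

17.5 mol

Rearranging: n = PV/(RT).
P = 2.26×10^5 Pa; V = 14.6 ft³ = 0.4134 m³; T = 644 K; R = 8.314 J/(mol·K).
n = 17.45 mol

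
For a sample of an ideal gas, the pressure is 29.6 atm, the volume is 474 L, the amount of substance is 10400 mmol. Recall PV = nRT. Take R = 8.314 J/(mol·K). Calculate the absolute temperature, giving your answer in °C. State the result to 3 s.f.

16200 °C

From the ideal-gas law: T = PV/(nR).
P = 29.6 atm = 2.999×10^6 Pa; V = 474 L = 0.4740 m³; n = 10400 mmol = 10.40 mol; R = 8.314 J/(mol·K).
T = 16442 K
16442 K − 273.15 = 16168 °C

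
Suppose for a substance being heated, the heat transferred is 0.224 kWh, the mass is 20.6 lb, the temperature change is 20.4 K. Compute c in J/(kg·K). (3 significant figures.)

4230 J/(kg·K)

Rearranging Q = m·c·ΔT for c: c = Q/(m·ΔT).
Q = 0.224 kWh = 8.064×10^5 J; m = 20.6 lb = 9.344 kg; ΔT = 20.4 K.
c = 4230 J/(kg·K)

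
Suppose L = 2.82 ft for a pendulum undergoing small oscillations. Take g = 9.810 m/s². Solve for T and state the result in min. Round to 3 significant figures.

0.0310 min

Directly: T = 2π√(L/g).
L = 2.82 ft = 0.8595 m; g = 9.810 m/s².
T = 1.860 s
1.860 s × (1 min / 60.00 s) = 0.03100 min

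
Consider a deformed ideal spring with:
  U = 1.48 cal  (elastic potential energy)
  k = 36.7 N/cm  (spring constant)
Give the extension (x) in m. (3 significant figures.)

Rearranging U = ½k·x² for x: x = √(2U/k).
U = 1.48 cal = 6.192 J; k = 36.7 N/cm = 3670 N/m.
x = 0.05809 m

0.0581 m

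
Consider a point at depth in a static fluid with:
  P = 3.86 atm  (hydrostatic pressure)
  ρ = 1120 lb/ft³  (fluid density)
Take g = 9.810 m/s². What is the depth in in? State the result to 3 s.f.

87.5 in

Rearranging P = ρ·g·h for h: h = P/(ρ·g).
P = 3.86 atm = 3.911×10^5 Pa; ρ = 1120 lb/ft³ = 17941 kg/m³; g = 9.810 m/s².
h = 2.222 m
2.222 m × (1 in / 0.02540 m) = 87.49 in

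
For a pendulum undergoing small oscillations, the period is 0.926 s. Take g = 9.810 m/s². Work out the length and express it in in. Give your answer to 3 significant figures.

Rearranging T = 2π√(L/g) for L: L = g·(T/2π)².
T = 0.926 s; g = 9.810 m/s².
L = 0.2131 m
0.2131 m × (1 in / 0.02540 m) = 8.389 in

8.39 in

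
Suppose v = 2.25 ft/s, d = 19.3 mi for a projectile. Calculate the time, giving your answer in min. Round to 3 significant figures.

Rearranging v = d/t for t: t = d/v.
v = 2.25 ft/s = 0.6858 m/s; d = 19.3 mi = 31060 m.
t = 45291 s
45291 s × (1 min / 60.00 s) = 754.8 min

755 min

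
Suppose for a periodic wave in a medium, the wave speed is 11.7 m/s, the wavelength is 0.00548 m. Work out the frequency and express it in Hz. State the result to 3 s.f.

2140 Hz

Rearranging: f = v/λ.
v = 11.7 m/s; λ = 0.00548 m.
f = 2135 Hz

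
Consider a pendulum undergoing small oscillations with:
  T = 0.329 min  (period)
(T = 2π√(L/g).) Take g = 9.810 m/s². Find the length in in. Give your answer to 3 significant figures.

Rearranging T = 2π√(L/g) for L: L = g·(T/2π)².
T = 0.329 min = 19.74 s; g = 9.810 m/s².
L = 96.83 m
96.83 m × (1 in / 0.02540 m) = 3812 in

3810 in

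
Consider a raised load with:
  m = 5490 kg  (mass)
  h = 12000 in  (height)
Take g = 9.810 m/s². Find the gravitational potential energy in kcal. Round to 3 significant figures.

3920 kcal

PE is given directly by: PE = mgh.
m = 5490 kg; h = 12000 in = 304.8 m; g = 9.810 m/s².
PE = 1.642×10^7 J
1.642×10^7 J × (1 kcal / 4184 J) = 3923 kcal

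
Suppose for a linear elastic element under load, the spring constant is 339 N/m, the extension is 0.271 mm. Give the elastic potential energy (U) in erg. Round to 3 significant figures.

124 erg

Directly: U = ½kx².
k = 339 N/m; x = 0.271 mm = 2.710×10^-4 m.
U = 1.245×10^-5 J
1.245×10^-5 J × (1 erg / 1.000×10^-7 J) = 124.5 erg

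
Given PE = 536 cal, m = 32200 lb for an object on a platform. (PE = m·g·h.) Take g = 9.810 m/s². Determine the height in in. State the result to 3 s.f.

Rearranging: h = PE/(m·g).
PE = 536 cal = 2243 J; m = 32200 lb = 14606 kg; g = 9.810 m/s².
h = 0.01565 m
0.01565 m × (1 in / 0.02540 m) = 0.6162 in

0.616 in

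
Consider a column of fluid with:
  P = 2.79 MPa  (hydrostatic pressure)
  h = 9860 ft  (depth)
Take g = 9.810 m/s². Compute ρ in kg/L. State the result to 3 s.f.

0.0946 kg/L

Solving P = ρ·g·h for ρ: ρ = P/(g·h).
P = 2.79 MPa = 2.790×10^6 Pa; h = 9860 ft = 3005 m; g = 9.810 m/s².
ρ = 94.63 kg/m³
94.63 kg/m³ × (1 kg/L / 1000 kg/m³) = 0.09463 kg/L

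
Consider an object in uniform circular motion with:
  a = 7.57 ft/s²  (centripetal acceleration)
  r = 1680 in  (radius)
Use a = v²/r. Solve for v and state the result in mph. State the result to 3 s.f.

Rearranging a = v²/r for v: v = √(a·r).
a = 7.57 ft/s² = 2.307 m/s²; r = 1680 in = 42.67 m.
v = 9.923 m/s
9.923 m/s × (1 mph / 0.4470 m/s) = 22.20 mph

22.2 mph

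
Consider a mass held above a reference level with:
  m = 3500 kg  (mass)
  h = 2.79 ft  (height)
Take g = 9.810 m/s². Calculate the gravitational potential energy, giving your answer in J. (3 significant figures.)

29200 J

PE is given directly by: PE = mgh.
m = 3500 kg; h = 2.79 ft = 0.8504 m; g = 9.810 m/s².
PE = 29198 J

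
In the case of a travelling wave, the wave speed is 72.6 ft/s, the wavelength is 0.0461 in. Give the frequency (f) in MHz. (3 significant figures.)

Solving v = f·λ for f: f = v/λ.
v = 72.6 ft/s = 22.13 m/s; λ = 0.0461 in = 0.001171 m.
f = 18898 Hz
18898 Hz × (1 MHz / 1.000×10^6 Hz) = 0.01890 MHz

0.0189 MHz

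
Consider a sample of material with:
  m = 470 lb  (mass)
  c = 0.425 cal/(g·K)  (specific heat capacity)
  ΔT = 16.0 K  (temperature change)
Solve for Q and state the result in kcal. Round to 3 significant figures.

1450 kcal

Directly: Q = mcΔT.
m = 470 lb = 213.2 kg; c = 0.425 cal/(g·K) = 1778 J/(kg·K); ΔT = 16.0 K.
Q = 6.065×10^6 J  (the unit combination reduces to kg·m²/s² = J)
6.065×10^6 J × (1 kcal / 4184 J) = 1450 kcal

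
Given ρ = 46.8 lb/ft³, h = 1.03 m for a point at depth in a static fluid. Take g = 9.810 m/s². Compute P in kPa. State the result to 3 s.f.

Directly: P = ρgh.
ρ = 46.8 lb/ft³ = 749.7 kg/m³; h = 1.03 m; g = 9.810 m/s².
P = 7575 Pa  (the unit combination reduces to kg/(m·s²) = Pa)
7575 Pa × (1 kPa / 1000 Pa) = 7.575 kPa

7.57 kPa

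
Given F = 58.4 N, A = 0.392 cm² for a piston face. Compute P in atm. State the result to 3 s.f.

14.7 atm

Directly: P = F/A.
F = 58.4 N; A = 0.392 cm² = 3.920×10^-5 m².
P = 1.490×10^6 Pa
1.490×10^6 Pa × (1 atm / 1.013×10^5 Pa) = 14.70 atm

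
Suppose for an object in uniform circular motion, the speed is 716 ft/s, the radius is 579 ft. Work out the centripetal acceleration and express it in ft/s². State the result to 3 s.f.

Directly: a = v²/r.
v = 716 ft/s = 218.2 m/s; r = 579 ft = 176.5 m.
a = 269.9 m/s²
269.9 m/s² × (1 ft/s² / 0.3048 m/s²) = 885.4 ft/s²

885 ft/s²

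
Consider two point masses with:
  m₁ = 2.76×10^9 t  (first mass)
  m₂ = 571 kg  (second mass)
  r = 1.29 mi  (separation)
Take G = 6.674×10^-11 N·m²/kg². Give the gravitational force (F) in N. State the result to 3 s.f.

From Newton's law of gravitation: F = Gm₁m₂/r².
m₁ = 2.76×10^9 t = 2.760×10^12 kg; m₂ = 571 kg; r = 1.29 mi = 2076 m; G = 6.674×10^-11 N·m²/kg².
F = 0.02440 N

0.0244 N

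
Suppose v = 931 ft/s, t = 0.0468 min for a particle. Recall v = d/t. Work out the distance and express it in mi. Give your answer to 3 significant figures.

Rearranging v = d/t for d: d = v·t.
v = 931 ft/s = 283.8 m/s; t = 0.0468 min = 2.808 s.
d = 796.8 m
796.8 m × (1 mi / 1609 m) = 0.4951 mi

0.495 mi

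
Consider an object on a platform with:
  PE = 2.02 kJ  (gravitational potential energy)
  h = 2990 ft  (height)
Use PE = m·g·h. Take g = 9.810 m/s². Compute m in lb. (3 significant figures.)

Rearranging PE = m·g·h for m: m = PE/(g·h).
PE = 2.02 kJ = 2020 J; h = 2990 ft = 911.4 m; g = 9.810 m/s².
m = 0.2259 kg
0.2259 kg × (1 lb / 0.4536 kg) = 0.4981 lb

0.498 lb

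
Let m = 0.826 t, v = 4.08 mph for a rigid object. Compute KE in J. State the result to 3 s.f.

1370 J

Directly: KE = ½mv².
m = 0.826 t = 826.0 kg; v = 4.08 mph = 1.824 m/s.
KE = 1374 J  (the unit combination reduces to kg·m²/s² = J)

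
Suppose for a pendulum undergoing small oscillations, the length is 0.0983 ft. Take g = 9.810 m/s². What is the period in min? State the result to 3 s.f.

0.00579 min

T is given directly by: T = 2π√(L/g).
L = 0.0983 ft = 0.02996 m; g = 9.810 m/s².
T = 0.3472 s
0.3472 s × (1 min / 60.00 s) = 0.005787 min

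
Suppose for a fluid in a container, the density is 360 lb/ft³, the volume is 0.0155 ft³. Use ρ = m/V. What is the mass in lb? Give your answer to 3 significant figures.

5.58 lb

Solving ρ = m/V for m: m = ρV.
ρ = 360 lb/ft³ = 5767 kg/m³; V = 0.0155 ft³ = 4.389×10^-4 m³.
m = 2.531 kg
2.531 kg × (1 lb / 0.4536 kg) = 5.580 lb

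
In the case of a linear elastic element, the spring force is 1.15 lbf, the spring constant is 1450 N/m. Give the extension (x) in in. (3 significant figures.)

From Hooke's law: x = F/k.
F = 1.15 lbf = 5.115 N; k = 1450 N/m.
x = 0.003528 m
0.003528 m × (1 in / 0.02540 m) = 0.1389 in

0.139 in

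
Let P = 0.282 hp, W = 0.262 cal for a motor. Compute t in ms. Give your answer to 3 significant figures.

5.21 ms

Solving P = W/t for t: t = W/P.
P = 0.282 hp = 210.3 W; W = 0.262 cal = 1.096 J.
t = 0.005213 s
0.005213 s × (1 ms / 0.001000 s) = 5.213 ms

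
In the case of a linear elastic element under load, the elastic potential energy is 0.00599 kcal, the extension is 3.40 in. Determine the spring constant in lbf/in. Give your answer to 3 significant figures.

Rearranging U = ½k·x² for k: k = 2U/x².
U = 0.00599 kcal = 25.06 J; x = 3.40 in = 0.08636 m.
k = 6721 N/m
6721 N/m × (1 lbf/in / 175.1 N/m) = 38.38 lbf/in

38.4 lbf/in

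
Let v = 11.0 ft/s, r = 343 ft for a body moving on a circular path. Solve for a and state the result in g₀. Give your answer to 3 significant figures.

0.0110 g₀

a is given directly by: a = v²/r.
v = 11.0 ft/s = 3.353 m/s; r = 343 ft = 104.5 m.
a = 0.1075 m/s²
0.1075 m/s² × (1 g₀ / 9.807 m/s²) = 0.01096 g₀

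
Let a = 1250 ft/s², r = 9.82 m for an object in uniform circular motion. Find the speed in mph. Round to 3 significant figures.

137 mph

Rearranging a = v²/r for v: v = √(a·r).
a = 1250 ft/s² = 381.0 m/s²; r = 9.82 m.
v = 61.17 m/s
61.17 m/s × (1 mph / 0.4470 m/s) = 136.8 mph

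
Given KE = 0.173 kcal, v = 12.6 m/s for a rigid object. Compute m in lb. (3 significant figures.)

Solving KE = ½mv² for m: m = 2·KE/v².
KE = 0.173 kcal = 723.8 J; v = 12.6 m/s.
m = 9.119 kg
9.119 kg × (1 lb / 0.4536 kg) = 20.10 lb

20.1 lb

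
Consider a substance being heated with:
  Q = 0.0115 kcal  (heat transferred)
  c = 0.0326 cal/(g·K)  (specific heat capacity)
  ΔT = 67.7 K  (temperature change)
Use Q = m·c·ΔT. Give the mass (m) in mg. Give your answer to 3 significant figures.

5210 mg

Rearranging: m = Q/(c·ΔT).
Q = 0.0115 kcal = 48.12 J; c = 0.0326 cal/(g·K) = 136.4 J/(kg·K); ΔT = 67.7 K.
m = 0.005211 kg
0.005211 kg × (1 mg / 1.000×10^-6 kg) = 5211 mg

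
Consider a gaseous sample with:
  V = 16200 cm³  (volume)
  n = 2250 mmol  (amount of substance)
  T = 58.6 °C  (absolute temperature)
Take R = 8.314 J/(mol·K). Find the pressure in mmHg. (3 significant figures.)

2870 mmHg

From the ideal-gas law: P = nRT/V.
V = 16200 cm³ = 0.01620 m³; n = 2250 mmol = 2.250 mol; T = 58.6 °C = 331.8 K; R = 8.314 J/(mol·K).
P = 3.831×10^5 Pa  (the unit combination reduces to kg/(m·s²) = Pa)
3.831×10^5 Pa × (1 mmHg / 133.3 Pa) = 2873 mmHg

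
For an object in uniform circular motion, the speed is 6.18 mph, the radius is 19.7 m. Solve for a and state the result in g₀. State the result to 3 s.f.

0.0395 g₀

Directly: a = v²/r.
v = 6.18 mph = 2.763 m/s; r = 19.7 m.
a = 0.3874 m/s²
0.3874 m/s² × (1 g₀ / 9.807 m/s²) = 0.03951 g₀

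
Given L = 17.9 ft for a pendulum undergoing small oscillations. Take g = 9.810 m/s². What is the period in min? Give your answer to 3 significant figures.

T is given directly by: T = 2π√(L/g).
L = 17.9 ft = 5.456 m; g = 9.810 m/s².
T = 4.686 s
4.686 s × (1 min / 60.00 s) = 0.07810 min

0.0781 min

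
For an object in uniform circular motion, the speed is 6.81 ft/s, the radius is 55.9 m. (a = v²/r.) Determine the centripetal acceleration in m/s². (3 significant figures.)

a is given directly by: a = v²/r.
v = 6.81 ft/s = 2.076 m/s; r = 55.9 m.
a = 0.07707 m/s²

0.0771 m/s²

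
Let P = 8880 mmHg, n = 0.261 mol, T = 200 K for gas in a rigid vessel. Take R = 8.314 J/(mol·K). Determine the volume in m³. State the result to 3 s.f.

3.67×10^-4 m³

Solving PV = nRT for V: V = nRT/P.
P = 8880 mmHg = 1.184×10^6 Pa; n = 0.261 mol; T = 200 K; R = 8.314 J/(mol·K).
V = 3.666×10^-4 m³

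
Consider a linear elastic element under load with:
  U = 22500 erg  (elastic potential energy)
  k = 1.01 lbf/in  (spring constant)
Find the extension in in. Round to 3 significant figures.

Rearranging: x = √(2U/k).
U = 22500 erg = 0.002250 J; k = 1.01 lbf/in = 176.9 N/m.
x = 0.005044 m
0.005044 m × (1 in / 0.02540 m) = 0.1986 in

0.199 in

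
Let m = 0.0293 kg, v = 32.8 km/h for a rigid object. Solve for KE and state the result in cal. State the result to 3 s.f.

0.291 cal

Directly: KE = ½mv².
m = 0.0293 kg; v = 32.8 km/h = 9.111 m/s.
KE = 1.216 J
1.216 J × (1 cal / 4.184 J) = 0.2907 cal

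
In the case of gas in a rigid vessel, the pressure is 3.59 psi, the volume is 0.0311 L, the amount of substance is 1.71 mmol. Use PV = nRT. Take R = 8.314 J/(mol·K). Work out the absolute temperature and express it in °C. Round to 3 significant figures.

From the ideal-gas law: T = PV/(nR).
P = 3.59 psi = 24752 Pa; V = 0.0311 L = 3.110×10^-5 m³; n = 1.71 mmol = 0.001710 mol; R = 8.314 J/(mol·K).
T = 54.15 K
54.15 K − 273.15 = -219.0 °C

-219 °C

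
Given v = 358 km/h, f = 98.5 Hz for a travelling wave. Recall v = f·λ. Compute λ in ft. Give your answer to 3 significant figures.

3.31 ft

Rearranging v = f·λ for λ: λ = v/f.
v = 358 km/h = 99.44 m/s; f = 98.5 Hz.
λ = 1.010 m
1.010 m × (1 ft / 0.3048 m) = 3.312 ft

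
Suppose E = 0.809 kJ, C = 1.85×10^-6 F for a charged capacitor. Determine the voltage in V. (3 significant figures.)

Rearranging E = ½C·V² for V: V = √(2E/C).
E = 0.809 kJ = 809.0 J; C = 1.85×10^-6 F.
V = 29574 V  (the unit combination reduces to kg·m²/(A·s³) = V)

29600 V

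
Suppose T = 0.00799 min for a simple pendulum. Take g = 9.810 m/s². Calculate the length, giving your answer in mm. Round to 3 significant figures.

Rearranging: L = g·(T/2π)².
T = 0.00799 min = 0.4794 s; g = 9.810 m/s².
L = 0.05711 m
0.05711 m × (1 mm / 0.001000 m) = 57.11 mm

57.1 mm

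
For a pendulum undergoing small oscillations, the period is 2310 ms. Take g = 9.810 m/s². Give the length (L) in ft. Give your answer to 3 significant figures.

Solving T = 2π√(L/g) for L: L = g·(T/2π)².
T = 2310 ms = 2.310 s; g = 9.810 m/s².
L = 1.326 m
1.326 m × (1 ft / 0.3048 m) = 4.350 ft

4.35 ft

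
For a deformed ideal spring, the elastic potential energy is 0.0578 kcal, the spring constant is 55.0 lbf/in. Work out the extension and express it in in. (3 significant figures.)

Rearranging: x = √(2U/k).
U = 0.0578 kcal = 241.8 J; k = 55.0 lbf/in = 9632 N/m.
x = 0.2241 m
0.2241 m × (1 in / 0.02540 m) = 8.822 in

8.82 in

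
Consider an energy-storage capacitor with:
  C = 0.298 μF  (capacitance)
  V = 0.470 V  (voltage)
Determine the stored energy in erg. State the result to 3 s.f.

Directly: E = ½CV².
C = 0.298 μF = 2.980×10^-7 F; V = 0.470 V.
E = 3.291×10^-8 J
3.291×10^-8 J × (1 erg / 1.000×10^-7 J) = 0.3291 erg

0.329 erg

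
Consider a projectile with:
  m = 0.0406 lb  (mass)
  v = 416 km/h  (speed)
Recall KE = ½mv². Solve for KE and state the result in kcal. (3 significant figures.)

KE is given directly by: KE = ½mv².
m = 0.0406 lb = 0.01842 kg; v = 416 km/h = 115.6 m/s.
KE = 123.0 J
123.0 J × (1 kcal / 4184 J) = 0.02939 kcal

0.0294 kcal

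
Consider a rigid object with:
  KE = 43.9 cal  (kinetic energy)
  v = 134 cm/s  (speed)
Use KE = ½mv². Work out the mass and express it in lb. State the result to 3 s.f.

Rearranging KE = ½mv² for m: m = 2·KE/v².
KE = 43.9 cal = 183.7 J; v = 134 cm/s = 1.340 m/s.
m = 204.6 kg
204.6 kg × (1 lb / 0.4536 kg) = 451.0 lb

451 lb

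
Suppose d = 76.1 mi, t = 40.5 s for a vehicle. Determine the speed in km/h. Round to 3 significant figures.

Directly: v = d/t.
d = 76.1 mi = 1.225×10^5 m; t = 40.5 s.
v = 3024 m/s
3024 m/s × (1 km/h / 0.2778 m/s) = 10886 km/h

10900 km/h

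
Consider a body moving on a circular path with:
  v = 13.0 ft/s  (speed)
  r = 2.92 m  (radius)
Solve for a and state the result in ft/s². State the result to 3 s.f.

Directly: a = v²/r.
v = 13.0 ft/s = 3.962 m/s; r = 2.92 m.
a = 5.377 m/s²
5.377 m/s² × (1 ft/s² / 0.3048 m/s²) = 17.64 ft/s²

17.6 ft/s²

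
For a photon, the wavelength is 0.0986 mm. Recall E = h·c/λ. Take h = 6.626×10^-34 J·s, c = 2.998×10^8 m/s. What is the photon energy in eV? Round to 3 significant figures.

0.0126 eV

Directly: E = hc/λ.
λ = 0.0986 mm = 9.860×10^-5 m; h = 6.626×10^-34 J·s; c = 2.998×10^8 m/s.
E = 2.015×10^-21 J
2.015×10^-21 J × (1 eV / 1.602×10^-19 J) = 0.01257 eV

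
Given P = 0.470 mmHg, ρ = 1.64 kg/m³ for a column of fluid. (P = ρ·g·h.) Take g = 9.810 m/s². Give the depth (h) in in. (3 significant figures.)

153 in

Rearranging: h = P/(ρ·g).
P = 0.470 mmHg = 62.66 Pa; ρ = 1.64 kg/m³; g = 9.810 m/s².
h = 3.895 m
3.895 m × (1 in / 0.02540 m) = 153.3 in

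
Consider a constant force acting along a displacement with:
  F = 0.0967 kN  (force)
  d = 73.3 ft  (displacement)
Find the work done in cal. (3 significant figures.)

W is given directly by: W = F·d.
F = 0.0967 kN = 96.70 N; d = 73.3 ft = 22.34 m.
W = 2160 J  (the unit combination reduces to kg·m²/s² = J)
2160 J × (1 cal / 4.184 J) = 516.4 cal

516 cal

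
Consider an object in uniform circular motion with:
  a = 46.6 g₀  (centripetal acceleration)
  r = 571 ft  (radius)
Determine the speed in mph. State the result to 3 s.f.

Rearranging: v = √(a·r).
a = 46.6 g₀ = 457.0 m/s²; r = 571 ft = 174.0 m.
v = 282.0 m/s
282.0 m/s × (1 mph / 0.4470 m/s) = 630.9 mph

631 mph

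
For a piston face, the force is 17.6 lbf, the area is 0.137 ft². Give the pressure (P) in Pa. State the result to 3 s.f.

Directly: P = F/A.
F = 17.6 lbf = 78.29 N; A = 0.137 ft² = 0.01273 m².
P = 6151 Pa

6150 Pa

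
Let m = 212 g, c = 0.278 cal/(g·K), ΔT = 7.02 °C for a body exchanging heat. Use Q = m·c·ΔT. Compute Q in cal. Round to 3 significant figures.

Directly: Q = mcΔT.
m = 212 g = 0.2120 kg; c = 0.278 cal/(g·K) = 1163 J/(kg·K); ΔT = 7.02 °C = 7.020 K.
Q = 1731 J  (the unit combination reduces to kg·m²/s² = J)
1731 J × (1 cal / 4.184 J) = 413.7 cal

414 cal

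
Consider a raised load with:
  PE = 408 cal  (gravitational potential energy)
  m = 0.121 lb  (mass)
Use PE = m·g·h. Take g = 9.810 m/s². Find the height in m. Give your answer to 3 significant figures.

3170 m

Rearranging: h = PE/(m·g).
PE = 408 cal = 1707 J; m = 0.121 lb = 0.05488 kg; g = 9.810 m/s².
h = 3171 m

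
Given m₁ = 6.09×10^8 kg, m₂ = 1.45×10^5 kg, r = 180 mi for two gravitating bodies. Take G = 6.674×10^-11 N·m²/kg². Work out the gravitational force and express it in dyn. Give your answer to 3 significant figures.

0.00702 dyn

F is given directly by: F = Gm₁m₂/r².
m₁ = 6.09×10^8 kg; m₂ = 1.45×10^5 kg; r = 180 mi = 2.897×10^5 m; G = 6.674×10^-11 N·m²/kg².
F = 7.023×10^-8 N  (the unit combination reduces to kg·m/s² = N)
7.023×10^-8 N × (1 dyn / 1.000×10^-5 N) = 0.007023 dyn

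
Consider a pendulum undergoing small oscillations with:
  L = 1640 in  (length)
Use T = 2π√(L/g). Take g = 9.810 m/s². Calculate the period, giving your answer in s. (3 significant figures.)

12.9 s

Directly: T = 2π√(L/g).
L = 1640 in = 41.66 m; g = 9.810 m/s².
T = 12.95 s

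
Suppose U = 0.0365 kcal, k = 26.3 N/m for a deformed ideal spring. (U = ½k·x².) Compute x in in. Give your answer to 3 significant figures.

Solving U = ½k·x² for x: x = √(2U/k).
U = 0.0365 kcal = 152.7 J; k = 26.3 N/m.
x = 3.408 m
3.408 m × (1 in / 0.02540 m) = 134.2 in

134 in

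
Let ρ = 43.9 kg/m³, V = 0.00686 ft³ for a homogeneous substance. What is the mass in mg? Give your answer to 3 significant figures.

Solving ρ = m/V for m: m = ρV.
ρ = 43.9 kg/m³; V = 0.00686 ft³ = 1.943×10^-4 m³.
m = 0.008528 kg
0.008528 kg × (1 mg / 1.000×10^-6 kg) = 8528 mg

8530 mg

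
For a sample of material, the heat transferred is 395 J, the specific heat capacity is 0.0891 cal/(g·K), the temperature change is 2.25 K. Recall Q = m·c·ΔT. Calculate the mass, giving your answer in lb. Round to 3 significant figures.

1.04 lb

Solving Q = m·c·ΔT for m: m = Q/(c·ΔT).
Q = 395 J; c = 0.0891 cal/(g·K) = 372.8 J/(kg·K); ΔT = 2.25 K.
m = 0.4709 kg
0.4709 kg × (1 lb / 0.4536 kg) = 1.038 lb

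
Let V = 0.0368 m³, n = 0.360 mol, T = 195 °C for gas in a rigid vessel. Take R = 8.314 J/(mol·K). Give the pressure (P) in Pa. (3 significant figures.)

38100 Pa

Directly: P = nRT/V.
V = 0.0368 m³; n = 0.360 mol; T = 195 °C = 468.1 K; R = 8.314 J/(mol·K).
P = 38076 Pa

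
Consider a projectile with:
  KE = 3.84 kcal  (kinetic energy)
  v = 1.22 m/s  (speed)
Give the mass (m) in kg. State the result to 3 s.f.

21600 kg

Rearranging KE = ½mv² for m: m = 2·KE/v².
KE = 3.84 kcal = 16067 J; v = 1.22 m/s.
m = 21589 kg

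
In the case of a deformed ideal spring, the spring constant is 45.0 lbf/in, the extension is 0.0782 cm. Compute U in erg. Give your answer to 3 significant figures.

24100 erg

Directly: U = ½kx².
k = 45.0 lbf/in = 7881 N/m; x = 0.0782 cm = 7.820×10^-4 m.
U = 0.002410 J  (the unit combination reduces to kg·m²/s² = J)
0.002410 J × (1 erg / 1.000×10^-7 J) = 24096 erg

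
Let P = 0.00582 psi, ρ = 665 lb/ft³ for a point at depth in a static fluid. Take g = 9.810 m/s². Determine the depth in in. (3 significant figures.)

Solving P = ρ·g·h for h: h = P/(ρ·g).
P = 0.00582 psi = 40.13 Pa; ρ = 665 lb/ft³ = 10652 kg/m³; g = 9.810 m/s².
h = 3.840×10^-4 m
3.840×10^-4 m × (1 in / 0.02540 m) = 0.01512 in

0.0151 in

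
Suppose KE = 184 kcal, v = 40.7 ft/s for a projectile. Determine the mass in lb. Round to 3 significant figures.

Rearranging KE = ½mv² for m: m = 2·KE/v².
KE = 184 kcal = 7.699×10^5 J; v = 40.7 ft/s = 12.41 m/s.
m = 10005 kg
10005 kg × (1 lb / 0.4536 kg) = 22057 lb

22100 lb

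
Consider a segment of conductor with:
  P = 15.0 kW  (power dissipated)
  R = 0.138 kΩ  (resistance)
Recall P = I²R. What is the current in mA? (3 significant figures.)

Rearranging: I = √(P/R).
P = 15.0 kW = 15000 W; R = 0.138 kΩ = 138.0 Ω.
I = 10.43 A
10.43 A × (1 mA / 0.001000 A) = 10426 mA

10400 mA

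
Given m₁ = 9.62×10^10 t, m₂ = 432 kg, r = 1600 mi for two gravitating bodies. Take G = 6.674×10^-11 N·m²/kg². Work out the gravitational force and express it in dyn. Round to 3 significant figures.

Directly: F = Gm₁m₂/r².
m₁ = 9.62×10^10 t = 9.620×10^13 kg; m₂ = 432 kg; r = 1600 mi = 2.575×10^6 m; G = 6.674×10^-11 N·m²/kg².
F = 4.183×10^-7 N
4.183×10^-7 N × (1 dyn / 1.000×10^-5 N) = 0.04183 dyn

0.0418 dyn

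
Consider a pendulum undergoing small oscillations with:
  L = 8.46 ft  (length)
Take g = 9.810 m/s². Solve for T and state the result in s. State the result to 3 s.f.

T is given directly by: T = 2π√(L/g).
L = 8.46 ft = 2.579 m; g = 9.810 m/s².
T = 3.221 s

3.22 s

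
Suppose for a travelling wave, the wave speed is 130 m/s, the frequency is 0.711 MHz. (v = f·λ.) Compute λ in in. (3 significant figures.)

0.00720 in

Rearranging: λ = v/f.
v = 130 m/s; f = 0.711 MHz = 7.110×10^5 Hz.
λ = 1.828×10^-4 m
1.828×10^-4 m × (1 in / 0.02540 m) = 0.007198 in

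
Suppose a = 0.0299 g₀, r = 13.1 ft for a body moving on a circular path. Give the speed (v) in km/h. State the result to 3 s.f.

Rearranging: v = √(a·r).
a = 0.0299 g₀ = 0.2932 m/s²; r = 13.1 ft = 3.993 m.
v = 1.082 m/s
1.082 m/s × (1 km/h / 0.2778 m/s) = 3.895 km/h

3.90 km/h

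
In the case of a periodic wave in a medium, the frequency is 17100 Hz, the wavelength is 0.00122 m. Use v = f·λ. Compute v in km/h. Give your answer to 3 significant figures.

Directly: v = fλ.
f = 17100 Hz; λ = 0.00122 m.
v = 20.86 m/s
20.86 m/s × (1 km/h / 0.2778 m/s) = 75.10 km/h

75.1 km/h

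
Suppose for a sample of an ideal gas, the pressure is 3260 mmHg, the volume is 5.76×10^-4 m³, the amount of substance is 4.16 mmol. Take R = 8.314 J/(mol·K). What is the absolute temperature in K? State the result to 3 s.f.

From the ideal-gas law: T = PV/(nR).
P = 3260 mmHg = 4.346×10^5 Pa; V = 5.76×10^-4 m³; n = 4.16 mmol = 0.004160 mol; R = 8.314 J/(mol·K).
T = 7238 K

7240 K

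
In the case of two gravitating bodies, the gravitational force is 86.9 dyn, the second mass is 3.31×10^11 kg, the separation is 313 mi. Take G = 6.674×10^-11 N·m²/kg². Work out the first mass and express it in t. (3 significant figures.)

9980 t

From Newton's law of gravitation: m₁ = F·r²/(G·m₂).
F = 86.9 dyn = 8.690×10^-4 N; m₂ = 3.31×10^11 kg; r = 313 mi = 5.037×10^5 m; G = 6.674×10^-11 N·m²/kg².
m₁ = 9.981×10^6 kg
9.981×10^6 kg × (1 t / 1000 kg) = 9981 t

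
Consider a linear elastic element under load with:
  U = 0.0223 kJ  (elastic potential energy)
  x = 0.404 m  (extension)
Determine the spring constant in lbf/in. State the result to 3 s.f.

1.56 lbf/in

Solving U = ½k·x² for k: k = 2U/x².
U = 0.0223 kJ = 22.30 J; x = 0.404 m.
k = 273.3 N/m
273.3 N/m × (1 lbf/in / 175.1 N/m) = 1.560 lbf/in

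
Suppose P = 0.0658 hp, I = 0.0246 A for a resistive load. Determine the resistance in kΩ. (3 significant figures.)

Solving P = I²R for R: R = P/I².
P = 0.0658 hp = 49.07 W; I = 0.0246 A.
R = 81081 Ω
81081 Ω × (1 kΩ / 1000 Ω) = 81.08 kΩ

81.1 kΩ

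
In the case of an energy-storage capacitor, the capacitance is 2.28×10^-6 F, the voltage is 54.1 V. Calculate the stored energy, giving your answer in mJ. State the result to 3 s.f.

3.34 mJ

Directly: E = ½CV².
C = 2.28×10^-6 F; V = 54.1 V.
E = 0.003337 J
0.003337 J × (1 mJ / 0.001000 J) = 3.337 mJ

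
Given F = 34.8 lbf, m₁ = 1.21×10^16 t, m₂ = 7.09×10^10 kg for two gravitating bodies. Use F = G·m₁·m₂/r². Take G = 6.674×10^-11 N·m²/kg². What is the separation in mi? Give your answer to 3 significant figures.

From Newton's law of gravitation: r = √(G·m₁m₂/F).
F = 34.8 lbf = 154.8 N; m₁ = 1.21×10^16 t = 1.210×10^19 kg; m₂ = 7.09×10^10 kg; G = 6.674×10^-11 N·m²/kg².
r = 6.082×10^8 m
6.082×10^8 m × (1 mi / 1609 m) = 3.779×10^5 mi

3.78×10^5 mi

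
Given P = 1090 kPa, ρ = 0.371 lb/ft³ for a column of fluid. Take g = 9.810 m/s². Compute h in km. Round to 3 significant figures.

18.7 km

Rearranging P = ρ·g·h for h: h = P/(ρ·g).
P = 1090 kPa = 1.090×10^6 Pa; ρ = 0.371 lb/ft³ = 5.943 kg/m³; g = 9.810 m/s².
h = 18697 m
18697 m × (1 km / 1000 m) = 18.70 km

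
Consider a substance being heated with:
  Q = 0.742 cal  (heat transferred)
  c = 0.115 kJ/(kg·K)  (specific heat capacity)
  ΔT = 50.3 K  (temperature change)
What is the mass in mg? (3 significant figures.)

Solving Q = m·c·ΔT for m: m = Q/(c·ΔT).
Q = 0.742 cal = 3.105 J; c = 0.115 kJ/(kg·K) = 115.0 J/(kg·K); ΔT = 50.3 K.
m = 5.367×10^-4 kg
5.367×10^-4 kg × (1 mg / 1.000×10^-6 kg) = 536.7 mg

537 mg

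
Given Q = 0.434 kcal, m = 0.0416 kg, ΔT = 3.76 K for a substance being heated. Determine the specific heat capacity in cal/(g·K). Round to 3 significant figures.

Solving Q = m·c·ΔT for c: c = Q/(m·ΔT).
Q = 0.434 kcal = 1816 J; m = 0.0416 kg; ΔT = 3.76 K.
c = 11609 J/(kg·K)
11609 J/(kg·K) × (1 cal/(g·K) / 4184 J/(kg·K)) = 2.775 cal/(g·K)

2.77 cal/(g·K)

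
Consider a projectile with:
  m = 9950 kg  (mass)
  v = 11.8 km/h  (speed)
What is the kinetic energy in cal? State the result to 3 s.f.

KE is given directly by: KE = ½mv².
m = 9950 kg; v = 11.8 km/h = 3.278 m/s.
KE = 53451 J
53451 J × (1 cal / 4.184 J) = 12775 cal

12800 cal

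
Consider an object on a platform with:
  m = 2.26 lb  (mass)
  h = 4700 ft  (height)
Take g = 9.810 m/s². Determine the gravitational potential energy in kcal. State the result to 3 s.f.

PE is given directly by: PE = mgh.
m = 2.26 lb = 1.025 kg; h = 4700 ft = 1433 m; g = 9.810 m/s².
PE = 14406 J  (the unit combination reduces to kg·m²/s² = J)
14406 J × (1 kcal / 4184 J) = 3.443 kcal

3.44 kcal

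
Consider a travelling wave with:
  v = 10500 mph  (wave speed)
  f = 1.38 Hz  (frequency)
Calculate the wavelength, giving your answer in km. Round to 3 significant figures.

3.40 km

Rearranging: λ = v/f.
v = 10500 mph = 4694 m/s; f = 1.38 Hz.
λ = 3401 m
3401 m × (1 km / 1000 m) = 3.401 km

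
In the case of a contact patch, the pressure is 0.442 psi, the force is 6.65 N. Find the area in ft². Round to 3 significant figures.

0.0235 ft²

Rearranging: A = F/P.
P = 0.442 psi = 3047 Pa; F = 6.65 N.
A = 0.002182 m²
0.002182 m² × (1 ft² / 0.09290 m²) = 0.02349 ft²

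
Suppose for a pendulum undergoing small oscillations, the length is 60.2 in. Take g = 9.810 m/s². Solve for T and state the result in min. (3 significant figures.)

Directly: T = 2π√(L/g).
L = 60.2 in = 1.529 m; g = 9.810 m/s².
T = 2.481 s
2.481 s × (1 min / 60.00 s) = 0.04134 min

0.0413 min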